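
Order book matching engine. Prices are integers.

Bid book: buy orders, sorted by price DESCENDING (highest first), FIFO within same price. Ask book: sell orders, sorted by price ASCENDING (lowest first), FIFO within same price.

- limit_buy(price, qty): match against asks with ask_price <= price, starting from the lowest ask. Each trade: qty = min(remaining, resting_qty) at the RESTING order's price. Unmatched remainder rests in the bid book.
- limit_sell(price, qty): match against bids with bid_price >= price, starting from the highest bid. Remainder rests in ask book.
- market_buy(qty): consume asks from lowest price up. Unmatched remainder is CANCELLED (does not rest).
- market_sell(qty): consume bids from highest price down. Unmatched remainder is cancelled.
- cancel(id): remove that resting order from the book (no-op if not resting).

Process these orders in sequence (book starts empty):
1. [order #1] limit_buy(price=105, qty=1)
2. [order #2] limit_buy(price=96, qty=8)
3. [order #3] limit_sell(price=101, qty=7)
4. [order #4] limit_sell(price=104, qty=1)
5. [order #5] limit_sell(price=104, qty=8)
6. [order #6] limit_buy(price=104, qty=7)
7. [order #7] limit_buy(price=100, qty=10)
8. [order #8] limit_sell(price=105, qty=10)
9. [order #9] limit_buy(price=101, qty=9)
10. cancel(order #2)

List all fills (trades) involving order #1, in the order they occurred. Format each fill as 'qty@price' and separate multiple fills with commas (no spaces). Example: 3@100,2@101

Answer: 1@105

Derivation:
After op 1 [order #1] limit_buy(price=105, qty=1): fills=none; bids=[#1:1@105] asks=[-]
After op 2 [order #2] limit_buy(price=96, qty=8): fills=none; bids=[#1:1@105 #2:8@96] asks=[-]
After op 3 [order #3] limit_sell(price=101, qty=7): fills=#1x#3:1@105; bids=[#2:8@96] asks=[#3:6@101]
After op 4 [order #4] limit_sell(price=104, qty=1): fills=none; bids=[#2:8@96] asks=[#3:6@101 #4:1@104]
After op 5 [order #5] limit_sell(price=104, qty=8): fills=none; bids=[#2:8@96] asks=[#3:6@101 #4:1@104 #5:8@104]
After op 6 [order #6] limit_buy(price=104, qty=7): fills=#6x#3:6@101 #6x#4:1@104; bids=[#2:8@96] asks=[#5:8@104]
After op 7 [order #7] limit_buy(price=100, qty=10): fills=none; bids=[#7:10@100 #2:8@96] asks=[#5:8@104]
After op 8 [order #8] limit_sell(price=105, qty=10): fills=none; bids=[#7:10@100 #2:8@96] asks=[#5:8@104 #8:10@105]
After op 9 [order #9] limit_buy(price=101, qty=9): fills=none; bids=[#9:9@101 #7:10@100 #2:8@96] asks=[#5:8@104 #8:10@105]
After op 10 cancel(order #2): fills=none; bids=[#9:9@101 #7:10@100] asks=[#5:8@104 #8:10@105]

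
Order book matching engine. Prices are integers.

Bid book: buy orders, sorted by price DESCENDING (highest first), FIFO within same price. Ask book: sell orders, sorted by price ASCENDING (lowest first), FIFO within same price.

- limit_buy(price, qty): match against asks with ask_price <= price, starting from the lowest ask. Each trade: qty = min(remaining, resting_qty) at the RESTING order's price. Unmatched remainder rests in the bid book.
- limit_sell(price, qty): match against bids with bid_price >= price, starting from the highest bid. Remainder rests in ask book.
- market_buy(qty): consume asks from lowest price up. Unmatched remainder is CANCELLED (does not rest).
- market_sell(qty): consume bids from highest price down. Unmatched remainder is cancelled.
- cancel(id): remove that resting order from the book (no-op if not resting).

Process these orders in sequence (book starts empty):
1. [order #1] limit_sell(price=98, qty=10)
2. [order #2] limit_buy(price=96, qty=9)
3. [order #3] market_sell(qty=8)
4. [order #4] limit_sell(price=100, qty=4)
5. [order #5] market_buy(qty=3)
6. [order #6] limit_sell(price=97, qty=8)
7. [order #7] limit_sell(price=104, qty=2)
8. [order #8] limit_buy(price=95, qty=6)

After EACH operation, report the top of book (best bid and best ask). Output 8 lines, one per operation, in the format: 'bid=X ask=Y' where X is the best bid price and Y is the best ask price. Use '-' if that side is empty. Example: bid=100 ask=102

Answer: bid=- ask=98
bid=96 ask=98
bid=96 ask=98
bid=96 ask=98
bid=96 ask=98
bid=96 ask=97
bid=96 ask=97
bid=96 ask=97

Derivation:
After op 1 [order #1] limit_sell(price=98, qty=10): fills=none; bids=[-] asks=[#1:10@98]
After op 2 [order #2] limit_buy(price=96, qty=9): fills=none; bids=[#2:9@96] asks=[#1:10@98]
After op 3 [order #3] market_sell(qty=8): fills=#2x#3:8@96; bids=[#2:1@96] asks=[#1:10@98]
After op 4 [order #4] limit_sell(price=100, qty=4): fills=none; bids=[#2:1@96] asks=[#1:10@98 #4:4@100]
After op 5 [order #5] market_buy(qty=3): fills=#5x#1:3@98; bids=[#2:1@96] asks=[#1:7@98 #4:4@100]
After op 6 [order #6] limit_sell(price=97, qty=8): fills=none; bids=[#2:1@96] asks=[#6:8@97 #1:7@98 #4:4@100]
After op 7 [order #7] limit_sell(price=104, qty=2): fills=none; bids=[#2:1@96] asks=[#6:8@97 #1:7@98 #4:4@100 #7:2@104]
After op 8 [order #8] limit_buy(price=95, qty=6): fills=none; bids=[#2:1@96 #8:6@95] asks=[#6:8@97 #1:7@98 #4:4@100 #7:2@104]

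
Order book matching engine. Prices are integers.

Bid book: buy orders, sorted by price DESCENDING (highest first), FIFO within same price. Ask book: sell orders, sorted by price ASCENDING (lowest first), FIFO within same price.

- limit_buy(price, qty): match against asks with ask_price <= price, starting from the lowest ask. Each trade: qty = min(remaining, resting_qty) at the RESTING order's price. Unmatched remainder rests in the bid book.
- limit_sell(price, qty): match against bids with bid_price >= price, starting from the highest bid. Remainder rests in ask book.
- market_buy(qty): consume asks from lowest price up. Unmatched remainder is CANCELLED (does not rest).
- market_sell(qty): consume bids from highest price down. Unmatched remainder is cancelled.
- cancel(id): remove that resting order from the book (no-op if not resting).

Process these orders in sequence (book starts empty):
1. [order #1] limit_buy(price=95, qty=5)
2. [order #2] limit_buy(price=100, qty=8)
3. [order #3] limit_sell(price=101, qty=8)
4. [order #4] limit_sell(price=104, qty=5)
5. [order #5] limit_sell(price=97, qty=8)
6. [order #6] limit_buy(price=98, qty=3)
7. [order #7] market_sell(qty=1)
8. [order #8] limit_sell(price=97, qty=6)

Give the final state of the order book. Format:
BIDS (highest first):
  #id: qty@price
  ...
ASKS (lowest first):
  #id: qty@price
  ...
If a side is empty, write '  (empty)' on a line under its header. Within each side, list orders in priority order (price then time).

Answer: BIDS (highest first):
  #1: 5@95
ASKS (lowest first):
  #8: 4@97
  #3: 8@101
  #4: 5@104

Derivation:
After op 1 [order #1] limit_buy(price=95, qty=5): fills=none; bids=[#1:5@95] asks=[-]
After op 2 [order #2] limit_buy(price=100, qty=8): fills=none; bids=[#2:8@100 #1:5@95] asks=[-]
After op 3 [order #3] limit_sell(price=101, qty=8): fills=none; bids=[#2:8@100 #1:5@95] asks=[#3:8@101]
After op 4 [order #4] limit_sell(price=104, qty=5): fills=none; bids=[#2:8@100 #1:5@95] asks=[#3:8@101 #4:5@104]
After op 5 [order #5] limit_sell(price=97, qty=8): fills=#2x#5:8@100; bids=[#1:5@95] asks=[#3:8@101 #4:5@104]
After op 6 [order #6] limit_buy(price=98, qty=3): fills=none; bids=[#6:3@98 #1:5@95] asks=[#3:8@101 #4:5@104]
After op 7 [order #7] market_sell(qty=1): fills=#6x#7:1@98; bids=[#6:2@98 #1:5@95] asks=[#3:8@101 #4:5@104]
After op 8 [order #8] limit_sell(price=97, qty=6): fills=#6x#8:2@98; bids=[#1:5@95] asks=[#8:4@97 #3:8@101 #4:5@104]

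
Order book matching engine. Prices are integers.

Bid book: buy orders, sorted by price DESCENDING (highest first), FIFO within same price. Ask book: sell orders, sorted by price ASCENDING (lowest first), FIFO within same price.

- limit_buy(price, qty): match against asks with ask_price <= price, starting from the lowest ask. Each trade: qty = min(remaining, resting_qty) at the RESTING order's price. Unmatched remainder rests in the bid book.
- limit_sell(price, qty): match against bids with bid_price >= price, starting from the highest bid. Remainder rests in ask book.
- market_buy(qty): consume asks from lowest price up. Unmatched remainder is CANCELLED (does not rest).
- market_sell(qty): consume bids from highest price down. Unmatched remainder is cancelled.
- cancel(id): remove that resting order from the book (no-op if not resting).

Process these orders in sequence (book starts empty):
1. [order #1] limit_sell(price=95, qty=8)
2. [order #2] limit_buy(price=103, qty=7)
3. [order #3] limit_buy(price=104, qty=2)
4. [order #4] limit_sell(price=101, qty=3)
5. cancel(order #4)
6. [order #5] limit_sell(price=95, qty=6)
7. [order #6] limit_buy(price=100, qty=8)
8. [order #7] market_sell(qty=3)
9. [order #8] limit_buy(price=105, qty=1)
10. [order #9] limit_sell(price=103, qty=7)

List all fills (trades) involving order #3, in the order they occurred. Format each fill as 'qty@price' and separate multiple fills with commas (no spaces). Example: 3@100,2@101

After op 1 [order #1] limit_sell(price=95, qty=8): fills=none; bids=[-] asks=[#1:8@95]
After op 2 [order #2] limit_buy(price=103, qty=7): fills=#2x#1:7@95; bids=[-] asks=[#1:1@95]
After op 3 [order #3] limit_buy(price=104, qty=2): fills=#3x#1:1@95; bids=[#3:1@104] asks=[-]
After op 4 [order #4] limit_sell(price=101, qty=3): fills=#3x#4:1@104; bids=[-] asks=[#4:2@101]
After op 5 cancel(order #4): fills=none; bids=[-] asks=[-]
After op 6 [order #5] limit_sell(price=95, qty=6): fills=none; bids=[-] asks=[#5:6@95]
After op 7 [order #6] limit_buy(price=100, qty=8): fills=#6x#5:6@95; bids=[#6:2@100] asks=[-]
After op 8 [order #7] market_sell(qty=3): fills=#6x#7:2@100; bids=[-] asks=[-]
After op 9 [order #8] limit_buy(price=105, qty=1): fills=none; bids=[#8:1@105] asks=[-]
After op 10 [order #9] limit_sell(price=103, qty=7): fills=#8x#9:1@105; bids=[-] asks=[#9:6@103]

Answer: 1@95,1@104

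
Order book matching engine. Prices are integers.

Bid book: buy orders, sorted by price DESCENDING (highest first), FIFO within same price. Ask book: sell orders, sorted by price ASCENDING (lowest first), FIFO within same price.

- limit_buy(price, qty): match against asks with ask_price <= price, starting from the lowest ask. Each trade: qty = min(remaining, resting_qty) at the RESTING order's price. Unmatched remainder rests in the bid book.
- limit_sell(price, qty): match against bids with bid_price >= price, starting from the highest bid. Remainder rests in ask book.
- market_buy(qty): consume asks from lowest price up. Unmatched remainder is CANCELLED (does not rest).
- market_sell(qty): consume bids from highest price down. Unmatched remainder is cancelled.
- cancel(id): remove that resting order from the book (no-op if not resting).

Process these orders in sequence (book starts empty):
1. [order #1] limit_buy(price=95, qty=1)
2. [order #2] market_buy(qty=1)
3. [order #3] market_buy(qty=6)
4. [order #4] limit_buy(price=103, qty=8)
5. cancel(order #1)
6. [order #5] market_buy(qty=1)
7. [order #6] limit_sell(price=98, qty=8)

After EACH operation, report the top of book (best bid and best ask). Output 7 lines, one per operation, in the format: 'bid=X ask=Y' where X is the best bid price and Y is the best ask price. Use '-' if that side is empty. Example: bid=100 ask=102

Answer: bid=95 ask=-
bid=95 ask=-
bid=95 ask=-
bid=103 ask=-
bid=103 ask=-
bid=103 ask=-
bid=- ask=-

Derivation:
After op 1 [order #1] limit_buy(price=95, qty=1): fills=none; bids=[#1:1@95] asks=[-]
After op 2 [order #2] market_buy(qty=1): fills=none; bids=[#1:1@95] asks=[-]
After op 3 [order #3] market_buy(qty=6): fills=none; bids=[#1:1@95] asks=[-]
After op 4 [order #4] limit_buy(price=103, qty=8): fills=none; bids=[#4:8@103 #1:1@95] asks=[-]
After op 5 cancel(order #1): fills=none; bids=[#4:8@103] asks=[-]
After op 6 [order #5] market_buy(qty=1): fills=none; bids=[#4:8@103] asks=[-]
After op 7 [order #6] limit_sell(price=98, qty=8): fills=#4x#6:8@103; bids=[-] asks=[-]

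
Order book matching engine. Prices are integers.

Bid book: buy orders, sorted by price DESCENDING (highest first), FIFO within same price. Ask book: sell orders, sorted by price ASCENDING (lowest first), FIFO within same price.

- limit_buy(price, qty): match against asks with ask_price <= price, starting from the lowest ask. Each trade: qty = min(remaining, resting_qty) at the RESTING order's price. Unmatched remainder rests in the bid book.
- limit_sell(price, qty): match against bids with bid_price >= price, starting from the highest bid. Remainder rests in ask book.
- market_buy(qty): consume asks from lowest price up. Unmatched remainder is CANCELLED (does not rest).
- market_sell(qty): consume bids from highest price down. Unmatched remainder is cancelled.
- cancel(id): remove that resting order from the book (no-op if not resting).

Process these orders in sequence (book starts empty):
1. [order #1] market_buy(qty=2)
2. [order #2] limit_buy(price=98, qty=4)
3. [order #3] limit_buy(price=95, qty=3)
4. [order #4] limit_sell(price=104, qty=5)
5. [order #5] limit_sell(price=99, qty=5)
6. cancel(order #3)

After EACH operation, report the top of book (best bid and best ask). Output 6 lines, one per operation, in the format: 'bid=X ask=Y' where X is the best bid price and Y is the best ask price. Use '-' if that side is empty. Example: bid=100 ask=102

After op 1 [order #1] market_buy(qty=2): fills=none; bids=[-] asks=[-]
After op 2 [order #2] limit_buy(price=98, qty=4): fills=none; bids=[#2:4@98] asks=[-]
After op 3 [order #3] limit_buy(price=95, qty=3): fills=none; bids=[#2:4@98 #3:3@95] asks=[-]
After op 4 [order #4] limit_sell(price=104, qty=5): fills=none; bids=[#2:4@98 #3:3@95] asks=[#4:5@104]
After op 5 [order #5] limit_sell(price=99, qty=5): fills=none; bids=[#2:4@98 #3:3@95] asks=[#5:5@99 #4:5@104]
After op 6 cancel(order #3): fills=none; bids=[#2:4@98] asks=[#5:5@99 #4:5@104]

Answer: bid=- ask=-
bid=98 ask=-
bid=98 ask=-
bid=98 ask=104
bid=98 ask=99
bid=98 ask=99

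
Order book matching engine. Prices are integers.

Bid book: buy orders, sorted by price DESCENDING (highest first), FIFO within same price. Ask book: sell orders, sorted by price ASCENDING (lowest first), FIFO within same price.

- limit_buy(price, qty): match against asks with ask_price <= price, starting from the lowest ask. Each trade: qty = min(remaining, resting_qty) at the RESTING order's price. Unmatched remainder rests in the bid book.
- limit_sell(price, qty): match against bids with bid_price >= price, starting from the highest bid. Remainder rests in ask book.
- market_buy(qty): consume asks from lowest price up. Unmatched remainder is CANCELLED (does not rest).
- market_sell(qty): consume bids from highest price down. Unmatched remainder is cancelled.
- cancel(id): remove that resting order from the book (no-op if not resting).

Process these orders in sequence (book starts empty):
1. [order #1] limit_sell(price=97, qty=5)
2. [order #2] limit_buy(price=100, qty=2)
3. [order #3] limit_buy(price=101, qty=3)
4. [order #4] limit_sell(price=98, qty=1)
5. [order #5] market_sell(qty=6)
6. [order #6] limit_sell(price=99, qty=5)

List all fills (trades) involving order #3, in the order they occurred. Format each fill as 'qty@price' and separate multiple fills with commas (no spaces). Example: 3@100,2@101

Answer: 3@97

Derivation:
After op 1 [order #1] limit_sell(price=97, qty=5): fills=none; bids=[-] asks=[#1:5@97]
After op 2 [order #2] limit_buy(price=100, qty=2): fills=#2x#1:2@97; bids=[-] asks=[#1:3@97]
After op 3 [order #3] limit_buy(price=101, qty=3): fills=#3x#1:3@97; bids=[-] asks=[-]
After op 4 [order #4] limit_sell(price=98, qty=1): fills=none; bids=[-] asks=[#4:1@98]
After op 5 [order #5] market_sell(qty=6): fills=none; bids=[-] asks=[#4:1@98]
After op 6 [order #6] limit_sell(price=99, qty=5): fills=none; bids=[-] asks=[#4:1@98 #6:5@99]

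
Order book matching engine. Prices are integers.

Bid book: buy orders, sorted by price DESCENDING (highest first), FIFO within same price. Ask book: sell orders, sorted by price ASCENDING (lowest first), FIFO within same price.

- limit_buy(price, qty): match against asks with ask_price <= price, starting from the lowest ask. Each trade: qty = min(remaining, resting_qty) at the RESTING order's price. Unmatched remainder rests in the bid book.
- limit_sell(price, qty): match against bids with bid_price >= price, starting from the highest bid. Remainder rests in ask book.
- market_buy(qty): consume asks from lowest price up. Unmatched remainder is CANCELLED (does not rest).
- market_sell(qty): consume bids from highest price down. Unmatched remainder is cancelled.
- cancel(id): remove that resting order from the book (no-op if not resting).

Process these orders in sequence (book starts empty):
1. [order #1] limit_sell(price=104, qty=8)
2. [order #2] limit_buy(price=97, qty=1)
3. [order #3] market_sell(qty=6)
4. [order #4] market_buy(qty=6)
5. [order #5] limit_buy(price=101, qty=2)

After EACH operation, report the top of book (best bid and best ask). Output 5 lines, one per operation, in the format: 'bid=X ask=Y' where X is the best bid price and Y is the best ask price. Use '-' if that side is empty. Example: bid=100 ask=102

After op 1 [order #1] limit_sell(price=104, qty=8): fills=none; bids=[-] asks=[#1:8@104]
After op 2 [order #2] limit_buy(price=97, qty=1): fills=none; bids=[#2:1@97] asks=[#1:8@104]
After op 3 [order #3] market_sell(qty=6): fills=#2x#3:1@97; bids=[-] asks=[#1:8@104]
After op 4 [order #4] market_buy(qty=6): fills=#4x#1:6@104; bids=[-] asks=[#1:2@104]
After op 5 [order #5] limit_buy(price=101, qty=2): fills=none; bids=[#5:2@101] asks=[#1:2@104]

Answer: bid=- ask=104
bid=97 ask=104
bid=- ask=104
bid=- ask=104
bid=101 ask=104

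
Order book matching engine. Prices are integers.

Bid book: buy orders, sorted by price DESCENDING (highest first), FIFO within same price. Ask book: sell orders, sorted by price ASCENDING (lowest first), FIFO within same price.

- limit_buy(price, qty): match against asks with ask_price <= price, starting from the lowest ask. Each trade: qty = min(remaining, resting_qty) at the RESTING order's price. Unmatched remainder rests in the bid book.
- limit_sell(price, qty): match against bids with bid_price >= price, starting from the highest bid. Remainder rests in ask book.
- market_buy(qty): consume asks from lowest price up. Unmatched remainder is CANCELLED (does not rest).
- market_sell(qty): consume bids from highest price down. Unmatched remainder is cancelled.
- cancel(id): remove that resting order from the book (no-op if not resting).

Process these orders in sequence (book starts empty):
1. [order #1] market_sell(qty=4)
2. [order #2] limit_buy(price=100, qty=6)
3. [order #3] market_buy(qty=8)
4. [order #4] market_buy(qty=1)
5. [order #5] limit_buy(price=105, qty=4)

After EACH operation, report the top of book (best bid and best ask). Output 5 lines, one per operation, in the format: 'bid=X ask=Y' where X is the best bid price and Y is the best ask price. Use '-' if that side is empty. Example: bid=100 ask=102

After op 1 [order #1] market_sell(qty=4): fills=none; bids=[-] asks=[-]
After op 2 [order #2] limit_buy(price=100, qty=6): fills=none; bids=[#2:6@100] asks=[-]
After op 3 [order #3] market_buy(qty=8): fills=none; bids=[#2:6@100] asks=[-]
After op 4 [order #4] market_buy(qty=1): fills=none; bids=[#2:6@100] asks=[-]
After op 5 [order #5] limit_buy(price=105, qty=4): fills=none; bids=[#5:4@105 #2:6@100] asks=[-]

Answer: bid=- ask=-
bid=100 ask=-
bid=100 ask=-
bid=100 ask=-
bid=105 ask=-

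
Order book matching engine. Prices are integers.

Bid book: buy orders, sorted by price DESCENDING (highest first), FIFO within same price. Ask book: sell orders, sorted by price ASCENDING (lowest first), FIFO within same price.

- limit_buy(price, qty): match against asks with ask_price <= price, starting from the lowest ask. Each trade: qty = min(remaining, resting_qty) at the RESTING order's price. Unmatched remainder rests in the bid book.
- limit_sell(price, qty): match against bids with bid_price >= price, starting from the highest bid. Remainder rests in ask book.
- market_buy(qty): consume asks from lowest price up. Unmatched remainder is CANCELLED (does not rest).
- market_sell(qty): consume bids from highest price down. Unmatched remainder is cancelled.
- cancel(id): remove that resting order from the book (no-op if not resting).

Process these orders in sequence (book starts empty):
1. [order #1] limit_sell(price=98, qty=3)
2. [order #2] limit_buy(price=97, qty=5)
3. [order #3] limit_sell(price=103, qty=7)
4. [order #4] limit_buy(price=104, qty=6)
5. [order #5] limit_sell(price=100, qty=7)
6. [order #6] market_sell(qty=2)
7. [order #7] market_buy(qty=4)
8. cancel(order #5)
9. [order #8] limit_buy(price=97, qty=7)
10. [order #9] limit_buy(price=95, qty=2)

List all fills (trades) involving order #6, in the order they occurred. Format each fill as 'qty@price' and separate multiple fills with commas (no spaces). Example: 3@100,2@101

Answer: 2@97

Derivation:
After op 1 [order #1] limit_sell(price=98, qty=3): fills=none; bids=[-] asks=[#1:3@98]
After op 2 [order #2] limit_buy(price=97, qty=5): fills=none; bids=[#2:5@97] asks=[#1:3@98]
After op 3 [order #3] limit_sell(price=103, qty=7): fills=none; bids=[#2:5@97] asks=[#1:3@98 #3:7@103]
After op 4 [order #4] limit_buy(price=104, qty=6): fills=#4x#1:3@98 #4x#3:3@103; bids=[#2:5@97] asks=[#3:4@103]
After op 5 [order #5] limit_sell(price=100, qty=7): fills=none; bids=[#2:5@97] asks=[#5:7@100 #3:4@103]
After op 6 [order #6] market_sell(qty=2): fills=#2x#6:2@97; bids=[#2:3@97] asks=[#5:7@100 #3:4@103]
After op 7 [order #7] market_buy(qty=4): fills=#7x#5:4@100; bids=[#2:3@97] asks=[#5:3@100 #3:4@103]
After op 8 cancel(order #5): fills=none; bids=[#2:3@97] asks=[#3:4@103]
After op 9 [order #8] limit_buy(price=97, qty=7): fills=none; bids=[#2:3@97 #8:7@97] asks=[#3:4@103]
After op 10 [order #9] limit_buy(price=95, qty=2): fills=none; bids=[#2:3@97 #8:7@97 #9:2@95] asks=[#3:4@103]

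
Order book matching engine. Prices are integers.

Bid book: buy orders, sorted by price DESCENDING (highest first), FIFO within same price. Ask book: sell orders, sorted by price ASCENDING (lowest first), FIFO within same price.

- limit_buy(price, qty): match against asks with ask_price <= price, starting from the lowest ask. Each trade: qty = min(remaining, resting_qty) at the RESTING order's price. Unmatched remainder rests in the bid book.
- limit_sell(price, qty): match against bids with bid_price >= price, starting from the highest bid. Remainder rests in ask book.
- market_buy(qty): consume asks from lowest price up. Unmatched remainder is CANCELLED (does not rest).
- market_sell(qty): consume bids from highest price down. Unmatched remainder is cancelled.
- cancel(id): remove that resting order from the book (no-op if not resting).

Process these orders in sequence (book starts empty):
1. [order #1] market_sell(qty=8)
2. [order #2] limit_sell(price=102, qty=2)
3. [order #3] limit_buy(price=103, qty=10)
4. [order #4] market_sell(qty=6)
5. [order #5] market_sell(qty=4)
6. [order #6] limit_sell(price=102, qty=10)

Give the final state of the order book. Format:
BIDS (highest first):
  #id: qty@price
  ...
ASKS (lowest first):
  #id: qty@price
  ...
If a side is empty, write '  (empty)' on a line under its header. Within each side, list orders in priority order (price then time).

After op 1 [order #1] market_sell(qty=8): fills=none; bids=[-] asks=[-]
After op 2 [order #2] limit_sell(price=102, qty=2): fills=none; bids=[-] asks=[#2:2@102]
After op 3 [order #3] limit_buy(price=103, qty=10): fills=#3x#2:2@102; bids=[#3:8@103] asks=[-]
After op 4 [order #4] market_sell(qty=6): fills=#3x#4:6@103; bids=[#3:2@103] asks=[-]
After op 5 [order #5] market_sell(qty=4): fills=#3x#5:2@103; bids=[-] asks=[-]
After op 6 [order #6] limit_sell(price=102, qty=10): fills=none; bids=[-] asks=[#6:10@102]

Answer: BIDS (highest first):
  (empty)
ASKS (lowest first):
  #6: 10@102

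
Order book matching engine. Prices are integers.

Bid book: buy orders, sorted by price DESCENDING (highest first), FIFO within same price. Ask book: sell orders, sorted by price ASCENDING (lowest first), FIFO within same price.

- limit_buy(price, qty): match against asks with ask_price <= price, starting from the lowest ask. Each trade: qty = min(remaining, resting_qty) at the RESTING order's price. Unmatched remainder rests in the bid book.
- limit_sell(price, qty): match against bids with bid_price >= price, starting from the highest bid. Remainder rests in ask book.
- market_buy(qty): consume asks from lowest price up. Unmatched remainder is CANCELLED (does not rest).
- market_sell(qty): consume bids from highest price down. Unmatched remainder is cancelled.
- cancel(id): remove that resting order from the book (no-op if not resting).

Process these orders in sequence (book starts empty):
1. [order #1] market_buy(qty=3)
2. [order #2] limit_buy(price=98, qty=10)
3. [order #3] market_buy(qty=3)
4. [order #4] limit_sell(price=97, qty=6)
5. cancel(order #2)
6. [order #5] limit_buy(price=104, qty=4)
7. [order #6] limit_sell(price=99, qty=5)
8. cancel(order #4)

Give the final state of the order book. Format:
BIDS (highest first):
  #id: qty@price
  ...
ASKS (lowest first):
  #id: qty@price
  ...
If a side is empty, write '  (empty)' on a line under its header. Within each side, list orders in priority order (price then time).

After op 1 [order #1] market_buy(qty=3): fills=none; bids=[-] asks=[-]
After op 2 [order #2] limit_buy(price=98, qty=10): fills=none; bids=[#2:10@98] asks=[-]
After op 3 [order #3] market_buy(qty=3): fills=none; bids=[#2:10@98] asks=[-]
After op 4 [order #4] limit_sell(price=97, qty=6): fills=#2x#4:6@98; bids=[#2:4@98] asks=[-]
After op 5 cancel(order #2): fills=none; bids=[-] asks=[-]
After op 6 [order #5] limit_buy(price=104, qty=4): fills=none; bids=[#5:4@104] asks=[-]
After op 7 [order #6] limit_sell(price=99, qty=5): fills=#5x#6:4@104; bids=[-] asks=[#6:1@99]
After op 8 cancel(order #4): fills=none; bids=[-] asks=[#6:1@99]

Answer: BIDS (highest first):
  (empty)
ASKS (lowest first):
  #6: 1@99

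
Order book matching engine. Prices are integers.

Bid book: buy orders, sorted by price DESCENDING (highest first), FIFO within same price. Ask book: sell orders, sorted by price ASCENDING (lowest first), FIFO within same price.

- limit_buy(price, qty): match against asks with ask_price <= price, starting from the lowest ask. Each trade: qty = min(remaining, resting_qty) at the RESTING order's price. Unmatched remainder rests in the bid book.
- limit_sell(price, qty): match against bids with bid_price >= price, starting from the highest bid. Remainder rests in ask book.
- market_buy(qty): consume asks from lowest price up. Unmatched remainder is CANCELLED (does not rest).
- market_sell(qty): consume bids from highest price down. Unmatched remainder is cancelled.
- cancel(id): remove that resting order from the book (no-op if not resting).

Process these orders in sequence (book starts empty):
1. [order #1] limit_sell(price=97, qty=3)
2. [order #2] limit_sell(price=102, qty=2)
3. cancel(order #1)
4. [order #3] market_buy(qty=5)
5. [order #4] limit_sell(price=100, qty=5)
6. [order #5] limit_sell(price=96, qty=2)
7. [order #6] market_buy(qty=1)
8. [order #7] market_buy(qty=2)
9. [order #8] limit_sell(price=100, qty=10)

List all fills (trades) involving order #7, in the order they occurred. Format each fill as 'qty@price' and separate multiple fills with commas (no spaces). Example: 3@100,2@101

After op 1 [order #1] limit_sell(price=97, qty=3): fills=none; bids=[-] asks=[#1:3@97]
After op 2 [order #2] limit_sell(price=102, qty=2): fills=none; bids=[-] asks=[#1:3@97 #2:2@102]
After op 3 cancel(order #1): fills=none; bids=[-] asks=[#2:2@102]
After op 4 [order #3] market_buy(qty=5): fills=#3x#2:2@102; bids=[-] asks=[-]
After op 5 [order #4] limit_sell(price=100, qty=5): fills=none; bids=[-] asks=[#4:5@100]
After op 6 [order #5] limit_sell(price=96, qty=2): fills=none; bids=[-] asks=[#5:2@96 #4:5@100]
After op 7 [order #6] market_buy(qty=1): fills=#6x#5:1@96; bids=[-] asks=[#5:1@96 #4:5@100]
After op 8 [order #7] market_buy(qty=2): fills=#7x#5:1@96 #7x#4:1@100; bids=[-] asks=[#4:4@100]
After op 9 [order #8] limit_sell(price=100, qty=10): fills=none; bids=[-] asks=[#4:4@100 #8:10@100]

Answer: 1@96,1@100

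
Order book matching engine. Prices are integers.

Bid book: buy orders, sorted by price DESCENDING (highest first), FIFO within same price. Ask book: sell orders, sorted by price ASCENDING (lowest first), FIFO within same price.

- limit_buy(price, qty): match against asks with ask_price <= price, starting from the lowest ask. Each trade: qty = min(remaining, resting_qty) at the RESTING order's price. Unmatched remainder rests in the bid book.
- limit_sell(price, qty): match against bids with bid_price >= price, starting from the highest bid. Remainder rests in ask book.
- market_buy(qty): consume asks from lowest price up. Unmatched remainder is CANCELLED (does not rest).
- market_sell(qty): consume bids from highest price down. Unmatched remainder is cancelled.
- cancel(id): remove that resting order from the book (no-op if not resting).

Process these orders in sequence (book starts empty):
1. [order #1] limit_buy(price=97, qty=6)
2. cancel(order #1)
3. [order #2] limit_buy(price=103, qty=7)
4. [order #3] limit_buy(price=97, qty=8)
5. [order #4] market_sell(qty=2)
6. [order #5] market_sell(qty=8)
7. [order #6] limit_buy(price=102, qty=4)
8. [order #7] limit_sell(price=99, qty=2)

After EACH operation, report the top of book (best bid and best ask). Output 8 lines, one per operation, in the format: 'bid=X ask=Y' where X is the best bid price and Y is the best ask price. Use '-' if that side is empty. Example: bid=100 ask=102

Answer: bid=97 ask=-
bid=- ask=-
bid=103 ask=-
bid=103 ask=-
bid=103 ask=-
bid=97 ask=-
bid=102 ask=-
bid=102 ask=-

Derivation:
After op 1 [order #1] limit_buy(price=97, qty=6): fills=none; bids=[#1:6@97] asks=[-]
After op 2 cancel(order #1): fills=none; bids=[-] asks=[-]
After op 3 [order #2] limit_buy(price=103, qty=7): fills=none; bids=[#2:7@103] asks=[-]
After op 4 [order #3] limit_buy(price=97, qty=8): fills=none; bids=[#2:7@103 #3:8@97] asks=[-]
After op 5 [order #4] market_sell(qty=2): fills=#2x#4:2@103; bids=[#2:5@103 #3:8@97] asks=[-]
After op 6 [order #5] market_sell(qty=8): fills=#2x#5:5@103 #3x#5:3@97; bids=[#3:5@97] asks=[-]
After op 7 [order #6] limit_buy(price=102, qty=4): fills=none; bids=[#6:4@102 #3:5@97] asks=[-]
After op 8 [order #7] limit_sell(price=99, qty=2): fills=#6x#7:2@102; bids=[#6:2@102 #3:5@97] asks=[-]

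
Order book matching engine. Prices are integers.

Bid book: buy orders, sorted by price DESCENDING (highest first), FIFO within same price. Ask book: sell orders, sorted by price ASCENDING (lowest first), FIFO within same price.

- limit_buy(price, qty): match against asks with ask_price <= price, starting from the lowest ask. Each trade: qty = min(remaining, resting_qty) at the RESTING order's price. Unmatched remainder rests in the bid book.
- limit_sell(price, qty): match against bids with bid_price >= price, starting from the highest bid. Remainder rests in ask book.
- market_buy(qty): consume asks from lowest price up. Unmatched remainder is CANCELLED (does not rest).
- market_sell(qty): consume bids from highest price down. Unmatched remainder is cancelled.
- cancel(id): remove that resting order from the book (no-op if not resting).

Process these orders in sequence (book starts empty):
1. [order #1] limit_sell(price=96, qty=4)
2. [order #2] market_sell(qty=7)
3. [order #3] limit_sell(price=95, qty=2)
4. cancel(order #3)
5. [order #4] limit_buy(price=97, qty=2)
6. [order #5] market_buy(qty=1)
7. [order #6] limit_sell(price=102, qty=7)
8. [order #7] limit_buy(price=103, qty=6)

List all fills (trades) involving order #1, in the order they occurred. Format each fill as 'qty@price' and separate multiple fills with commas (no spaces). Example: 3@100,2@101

After op 1 [order #1] limit_sell(price=96, qty=4): fills=none; bids=[-] asks=[#1:4@96]
After op 2 [order #2] market_sell(qty=7): fills=none; bids=[-] asks=[#1:4@96]
After op 3 [order #3] limit_sell(price=95, qty=2): fills=none; bids=[-] asks=[#3:2@95 #1:4@96]
After op 4 cancel(order #3): fills=none; bids=[-] asks=[#1:4@96]
After op 5 [order #4] limit_buy(price=97, qty=2): fills=#4x#1:2@96; bids=[-] asks=[#1:2@96]
After op 6 [order #5] market_buy(qty=1): fills=#5x#1:1@96; bids=[-] asks=[#1:1@96]
After op 7 [order #6] limit_sell(price=102, qty=7): fills=none; bids=[-] asks=[#1:1@96 #6:7@102]
After op 8 [order #7] limit_buy(price=103, qty=6): fills=#7x#1:1@96 #7x#6:5@102; bids=[-] asks=[#6:2@102]

Answer: 2@96,1@96,1@96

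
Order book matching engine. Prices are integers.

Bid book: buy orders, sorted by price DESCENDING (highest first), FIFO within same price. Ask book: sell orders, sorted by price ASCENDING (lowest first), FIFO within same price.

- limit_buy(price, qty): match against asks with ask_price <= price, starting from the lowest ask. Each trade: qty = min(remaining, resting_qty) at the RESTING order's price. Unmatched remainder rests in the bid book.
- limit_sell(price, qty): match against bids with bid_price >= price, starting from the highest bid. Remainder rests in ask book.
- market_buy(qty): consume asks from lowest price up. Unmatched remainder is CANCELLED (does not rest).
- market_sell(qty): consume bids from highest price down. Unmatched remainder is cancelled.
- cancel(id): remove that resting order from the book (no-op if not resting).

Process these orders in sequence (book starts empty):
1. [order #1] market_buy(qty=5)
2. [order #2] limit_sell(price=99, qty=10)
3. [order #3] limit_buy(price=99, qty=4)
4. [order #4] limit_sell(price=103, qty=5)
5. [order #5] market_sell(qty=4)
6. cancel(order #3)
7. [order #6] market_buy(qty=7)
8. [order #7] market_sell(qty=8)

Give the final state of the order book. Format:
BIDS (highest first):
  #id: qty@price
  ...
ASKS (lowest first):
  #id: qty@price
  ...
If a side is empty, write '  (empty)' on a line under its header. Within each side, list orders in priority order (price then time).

Answer: BIDS (highest first):
  (empty)
ASKS (lowest first):
  #4: 4@103

Derivation:
After op 1 [order #1] market_buy(qty=5): fills=none; bids=[-] asks=[-]
After op 2 [order #2] limit_sell(price=99, qty=10): fills=none; bids=[-] asks=[#2:10@99]
After op 3 [order #3] limit_buy(price=99, qty=4): fills=#3x#2:4@99; bids=[-] asks=[#2:6@99]
After op 4 [order #4] limit_sell(price=103, qty=5): fills=none; bids=[-] asks=[#2:6@99 #4:5@103]
After op 5 [order #5] market_sell(qty=4): fills=none; bids=[-] asks=[#2:6@99 #4:5@103]
After op 6 cancel(order #3): fills=none; bids=[-] asks=[#2:6@99 #4:5@103]
After op 7 [order #6] market_buy(qty=7): fills=#6x#2:6@99 #6x#4:1@103; bids=[-] asks=[#4:4@103]
After op 8 [order #7] market_sell(qty=8): fills=none; bids=[-] asks=[#4:4@103]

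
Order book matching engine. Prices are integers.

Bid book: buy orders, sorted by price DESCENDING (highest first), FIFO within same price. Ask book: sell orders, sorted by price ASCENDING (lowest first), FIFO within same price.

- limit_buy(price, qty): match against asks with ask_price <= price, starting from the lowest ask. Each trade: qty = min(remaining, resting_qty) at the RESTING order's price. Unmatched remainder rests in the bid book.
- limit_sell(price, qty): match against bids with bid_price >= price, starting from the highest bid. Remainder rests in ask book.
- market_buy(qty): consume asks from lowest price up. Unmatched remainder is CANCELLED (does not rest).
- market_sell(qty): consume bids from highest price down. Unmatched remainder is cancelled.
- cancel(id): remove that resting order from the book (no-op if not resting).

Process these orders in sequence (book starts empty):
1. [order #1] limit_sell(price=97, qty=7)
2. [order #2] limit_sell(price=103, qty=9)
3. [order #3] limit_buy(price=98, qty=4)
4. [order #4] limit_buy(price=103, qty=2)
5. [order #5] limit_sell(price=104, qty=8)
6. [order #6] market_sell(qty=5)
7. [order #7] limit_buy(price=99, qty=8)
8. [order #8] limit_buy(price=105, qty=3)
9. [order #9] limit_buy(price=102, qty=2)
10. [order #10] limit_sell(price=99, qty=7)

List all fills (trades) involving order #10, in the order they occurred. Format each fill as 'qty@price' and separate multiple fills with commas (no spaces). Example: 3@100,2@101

After op 1 [order #1] limit_sell(price=97, qty=7): fills=none; bids=[-] asks=[#1:7@97]
After op 2 [order #2] limit_sell(price=103, qty=9): fills=none; bids=[-] asks=[#1:7@97 #2:9@103]
After op 3 [order #3] limit_buy(price=98, qty=4): fills=#3x#1:4@97; bids=[-] asks=[#1:3@97 #2:9@103]
After op 4 [order #4] limit_buy(price=103, qty=2): fills=#4x#1:2@97; bids=[-] asks=[#1:1@97 #2:9@103]
After op 5 [order #5] limit_sell(price=104, qty=8): fills=none; bids=[-] asks=[#1:1@97 #2:9@103 #5:8@104]
After op 6 [order #6] market_sell(qty=5): fills=none; bids=[-] asks=[#1:1@97 #2:9@103 #5:8@104]
After op 7 [order #7] limit_buy(price=99, qty=8): fills=#7x#1:1@97; bids=[#7:7@99] asks=[#2:9@103 #5:8@104]
After op 8 [order #8] limit_buy(price=105, qty=3): fills=#8x#2:3@103; bids=[#7:7@99] asks=[#2:6@103 #5:8@104]
After op 9 [order #9] limit_buy(price=102, qty=2): fills=none; bids=[#9:2@102 #7:7@99] asks=[#2:6@103 #5:8@104]
After op 10 [order #10] limit_sell(price=99, qty=7): fills=#9x#10:2@102 #7x#10:5@99; bids=[#7:2@99] asks=[#2:6@103 #5:8@104]

Answer: 2@102,5@99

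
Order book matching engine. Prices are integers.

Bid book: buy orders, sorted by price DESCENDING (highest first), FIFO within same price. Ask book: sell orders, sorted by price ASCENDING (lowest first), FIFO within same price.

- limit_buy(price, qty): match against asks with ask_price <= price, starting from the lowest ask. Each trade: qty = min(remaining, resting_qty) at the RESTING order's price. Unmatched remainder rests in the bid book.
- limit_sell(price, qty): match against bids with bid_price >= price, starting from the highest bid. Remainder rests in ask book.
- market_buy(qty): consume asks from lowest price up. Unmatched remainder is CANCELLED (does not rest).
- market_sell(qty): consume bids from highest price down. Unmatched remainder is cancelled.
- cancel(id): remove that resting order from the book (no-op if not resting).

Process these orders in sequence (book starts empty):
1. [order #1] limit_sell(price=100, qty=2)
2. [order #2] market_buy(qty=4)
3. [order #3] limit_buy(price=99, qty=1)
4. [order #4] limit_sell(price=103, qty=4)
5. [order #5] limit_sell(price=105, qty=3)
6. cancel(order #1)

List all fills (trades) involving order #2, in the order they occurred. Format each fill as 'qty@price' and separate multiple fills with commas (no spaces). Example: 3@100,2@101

After op 1 [order #1] limit_sell(price=100, qty=2): fills=none; bids=[-] asks=[#1:2@100]
After op 2 [order #2] market_buy(qty=4): fills=#2x#1:2@100; bids=[-] asks=[-]
After op 3 [order #3] limit_buy(price=99, qty=1): fills=none; bids=[#3:1@99] asks=[-]
After op 4 [order #4] limit_sell(price=103, qty=4): fills=none; bids=[#3:1@99] asks=[#4:4@103]
After op 5 [order #5] limit_sell(price=105, qty=3): fills=none; bids=[#3:1@99] asks=[#4:4@103 #5:3@105]
After op 6 cancel(order #1): fills=none; bids=[#3:1@99] asks=[#4:4@103 #5:3@105]

Answer: 2@100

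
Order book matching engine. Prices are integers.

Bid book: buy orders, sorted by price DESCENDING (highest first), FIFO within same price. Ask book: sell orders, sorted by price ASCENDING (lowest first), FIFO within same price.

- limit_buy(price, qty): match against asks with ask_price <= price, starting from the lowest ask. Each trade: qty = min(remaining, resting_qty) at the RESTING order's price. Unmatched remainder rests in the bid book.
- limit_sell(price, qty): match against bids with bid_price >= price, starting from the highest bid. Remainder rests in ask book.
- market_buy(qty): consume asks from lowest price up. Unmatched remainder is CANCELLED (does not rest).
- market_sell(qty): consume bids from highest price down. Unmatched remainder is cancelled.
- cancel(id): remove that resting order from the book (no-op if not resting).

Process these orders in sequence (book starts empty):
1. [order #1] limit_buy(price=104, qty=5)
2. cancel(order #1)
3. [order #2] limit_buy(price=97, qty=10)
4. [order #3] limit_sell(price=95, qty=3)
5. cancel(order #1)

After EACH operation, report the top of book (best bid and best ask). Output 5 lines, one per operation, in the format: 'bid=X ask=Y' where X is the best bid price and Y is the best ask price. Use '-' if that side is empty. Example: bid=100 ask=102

Answer: bid=104 ask=-
bid=- ask=-
bid=97 ask=-
bid=97 ask=-
bid=97 ask=-

Derivation:
After op 1 [order #1] limit_buy(price=104, qty=5): fills=none; bids=[#1:5@104] asks=[-]
After op 2 cancel(order #1): fills=none; bids=[-] asks=[-]
After op 3 [order #2] limit_buy(price=97, qty=10): fills=none; bids=[#2:10@97] asks=[-]
After op 4 [order #3] limit_sell(price=95, qty=3): fills=#2x#3:3@97; bids=[#2:7@97] asks=[-]
After op 5 cancel(order #1): fills=none; bids=[#2:7@97] asks=[-]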